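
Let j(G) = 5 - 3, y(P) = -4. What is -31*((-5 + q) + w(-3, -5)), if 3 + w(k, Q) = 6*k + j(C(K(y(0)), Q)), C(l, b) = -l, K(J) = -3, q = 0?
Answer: 744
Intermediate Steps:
j(G) = 2
w(k, Q) = -1 + 6*k (w(k, Q) = -3 + (6*k + 2) = -3 + (2 + 6*k) = -1 + 6*k)
-31*((-5 + q) + w(-3, -5)) = -31*((-5 + 0) + (-1 + 6*(-3))) = -31*(-5 + (-1 - 18)) = -31*(-5 - 19) = -31*(-24) = 744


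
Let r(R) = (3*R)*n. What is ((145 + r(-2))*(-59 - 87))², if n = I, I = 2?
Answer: 377058724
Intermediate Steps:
n = 2
r(R) = 6*R (r(R) = (3*R)*2 = 6*R)
((145 + r(-2))*(-59 - 87))² = ((145 + 6*(-2))*(-59 - 87))² = ((145 - 12)*(-146))² = (133*(-146))² = (-19418)² = 377058724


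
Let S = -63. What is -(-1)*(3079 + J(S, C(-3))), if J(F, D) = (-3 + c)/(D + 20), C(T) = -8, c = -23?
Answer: 18461/6 ≈ 3076.8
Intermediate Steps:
J(F, D) = -26/(20 + D) (J(F, D) = (-3 - 23)/(D + 20) = -26/(20 + D))
-(-1)*(3079 + J(S, C(-3))) = -(-1)*(3079 - 26/(20 - 8)) = -(-1)*(3079 - 26/12) = -(-1)*(3079 - 26*1/12) = -(-1)*(3079 - 13/6) = -(-1)*18461/6 = -1*(-18461/6) = 18461/6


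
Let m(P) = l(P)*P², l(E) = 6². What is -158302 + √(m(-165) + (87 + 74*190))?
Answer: -158302 + √994247 ≈ -1.5731e+5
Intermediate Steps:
l(E) = 36
m(P) = 36*P²
-158302 + √(m(-165) + (87 + 74*190)) = -158302 + √(36*(-165)² + (87 + 74*190)) = -158302 + √(36*27225 + (87 + 14060)) = -158302 + √(980100 + 14147) = -158302 + √994247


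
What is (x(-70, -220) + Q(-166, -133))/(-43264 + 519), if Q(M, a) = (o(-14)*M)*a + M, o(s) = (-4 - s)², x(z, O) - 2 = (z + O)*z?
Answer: -2227936/42745 ≈ -52.122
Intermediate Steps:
x(z, O) = 2 + z*(O + z) (x(z, O) = 2 + (z + O)*z = 2 + (O + z)*z = 2 + z*(O + z))
Q(M, a) = M + 100*M*a (Q(M, a) = ((4 - 14)²*M)*a + M = ((-10)²*M)*a + M = (100*M)*a + M = 100*M*a + M = M + 100*M*a)
(x(-70, -220) + Q(-166, -133))/(-43264 + 519) = ((2 + (-70)² - 220*(-70)) - 166*(1 + 100*(-133)))/(-43264 + 519) = ((2 + 4900 + 15400) - 166*(1 - 13300))/(-42745) = (20302 - 166*(-13299))*(-1/42745) = (20302 + 2207634)*(-1/42745) = 2227936*(-1/42745) = -2227936/42745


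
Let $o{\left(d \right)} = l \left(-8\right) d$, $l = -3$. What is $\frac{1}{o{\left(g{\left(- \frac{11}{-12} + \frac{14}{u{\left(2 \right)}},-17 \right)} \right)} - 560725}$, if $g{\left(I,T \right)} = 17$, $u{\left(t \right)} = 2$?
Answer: $- \frac{1}{560317} \approx -1.7847 \cdot 10^{-6}$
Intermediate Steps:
$o{\left(d \right)} = 24 d$ ($o{\left(d \right)} = \left(-3\right) \left(-8\right) d = 24 d$)
$\frac{1}{o{\left(g{\left(- \frac{11}{-12} + \frac{14}{u{\left(2 \right)}},-17 \right)} \right)} - 560725} = \frac{1}{24 \cdot 17 - 560725} = \frac{1}{408 - 560725} = \frac{1}{-560317} = - \frac{1}{560317}$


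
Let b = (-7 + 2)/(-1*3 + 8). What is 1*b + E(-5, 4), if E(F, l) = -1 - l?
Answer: -6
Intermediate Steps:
b = -1 (b = -5/(-3 + 8) = -5/5 = -5*1/5 = -1)
1*b + E(-5, 4) = 1*(-1) + (-1 - 1*4) = -1 + (-1 - 4) = -1 - 5 = -6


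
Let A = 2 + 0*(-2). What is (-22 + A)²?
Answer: 400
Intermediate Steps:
A = 2 (A = 2 + 0 = 2)
(-22 + A)² = (-22 + 2)² = (-20)² = 400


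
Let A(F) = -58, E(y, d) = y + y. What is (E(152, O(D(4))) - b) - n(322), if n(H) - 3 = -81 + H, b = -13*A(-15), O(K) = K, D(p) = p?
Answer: -694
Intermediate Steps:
E(y, d) = 2*y
b = 754 (b = -13*(-58) = 754)
n(H) = -78 + H (n(H) = 3 + (-81 + H) = -78 + H)
(E(152, O(D(4))) - b) - n(322) = (2*152 - 1*754) - (-78 + 322) = (304 - 754) - 1*244 = -450 - 244 = -694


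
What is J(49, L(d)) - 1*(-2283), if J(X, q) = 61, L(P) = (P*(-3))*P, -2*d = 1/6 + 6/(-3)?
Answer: 2344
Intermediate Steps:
d = 11/12 (d = -(1/6 + 6/(-3))/2 = -(1*(1/6) + 6*(-1/3))/2 = -(1/6 - 2)/2 = -1/2*(-11/6) = 11/12 ≈ 0.91667)
L(P) = -3*P**2 (L(P) = (-3*P)*P = -3*P**2)
J(49, L(d)) - 1*(-2283) = 61 - 1*(-2283) = 61 + 2283 = 2344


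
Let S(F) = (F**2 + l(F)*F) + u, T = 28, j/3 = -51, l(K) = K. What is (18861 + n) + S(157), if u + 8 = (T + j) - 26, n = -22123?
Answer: 45877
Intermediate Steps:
j = -153 (j = 3*(-51) = -153)
u = -159 (u = -8 + ((28 - 153) - 26) = -8 + (-125 - 26) = -8 - 151 = -159)
S(F) = -159 + 2*F**2 (S(F) = (F**2 + F*F) - 159 = (F**2 + F**2) - 159 = 2*F**2 - 159 = -159 + 2*F**2)
(18861 + n) + S(157) = (18861 - 22123) + (-159 + 2*157**2) = -3262 + (-159 + 2*24649) = -3262 + (-159 + 49298) = -3262 + 49139 = 45877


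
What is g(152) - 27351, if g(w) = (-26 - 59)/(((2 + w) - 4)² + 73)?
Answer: -617394208/22573 ≈ -27351.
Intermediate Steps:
g(w) = -85/(73 + (-2 + w)²) (g(w) = -85/((-2 + w)² + 73) = -85/(73 + (-2 + w)²))
g(152) - 27351 = -85/(73 + (-2 + 152)²) - 27351 = -85/(73 + 150²) - 27351 = -85/(73 + 22500) - 27351 = -85/22573 - 27351 = -617394208/22573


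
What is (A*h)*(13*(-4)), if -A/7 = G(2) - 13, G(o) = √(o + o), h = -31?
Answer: 124124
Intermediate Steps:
G(o) = √2*√o (G(o) = √(2*o) = √2*√o)
A = 77 (A = -7*(√2*√2 - 13) = -7*(2 - 13) = -7*(-11) = 77)
(A*h)*(13*(-4)) = (77*(-31))*(13*(-4)) = -2387*(-52) = 124124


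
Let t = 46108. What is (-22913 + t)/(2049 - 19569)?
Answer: -4639/3504 ≈ -1.3239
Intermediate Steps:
(-22913 + t)/(2049 - 19569) = (-22913 + 46108)/(2049 - 19569) = 23195/(-17520) = 23195*(-1/17520) = -4639/3504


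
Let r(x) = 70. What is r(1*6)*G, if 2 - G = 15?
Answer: -910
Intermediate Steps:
G = -13 (G = 2 - 1*15 = 2 - 15 = -13)
r(1*6)*G = 70*(-13) = -910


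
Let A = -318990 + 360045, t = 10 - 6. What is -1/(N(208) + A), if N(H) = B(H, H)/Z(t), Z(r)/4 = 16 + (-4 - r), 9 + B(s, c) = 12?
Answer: -32/1313763 ≈ -2.4358e-5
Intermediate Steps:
B(s, c) = 3 (B(s, c) = -9 + 12 = 3)
t = 4
Z(r) = 48 - 4*r (Z(r) = 4*(16 + (-4 - r)) = 4*(12 - r) = 48 - 4*r)
N(H) = 3/32 (N(H) = 3/(48 - 4*4) = 3/(48 - 16) = 3/32)
A = 41055
-1/(N(208) + A) = -1/(3/32 + 41055) = -1/1313763/32 = -1*32/1313763 = -32/1313763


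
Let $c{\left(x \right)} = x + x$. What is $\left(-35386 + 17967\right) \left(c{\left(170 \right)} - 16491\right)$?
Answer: $281334269$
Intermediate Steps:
$c{\left(x \right)} = 2 x$
$\left(-35386 + 17967\right) \left(c{\left(170 \right)} - 16491\right) = \left(-35386 + 17967\right) \left(2 \cdot 170 - 16491\right) = - 17419 \left(340 - 16491\right) = \left(-17419\right) \left(-16151\right) = 281334269$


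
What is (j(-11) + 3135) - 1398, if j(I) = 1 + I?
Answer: 1727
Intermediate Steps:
(j(-11) + 3135) - 1398 = ((1 - 11) + 3135) - 1398 = (-10 + 3135) - 1398 = 3125 - 1398 = 1727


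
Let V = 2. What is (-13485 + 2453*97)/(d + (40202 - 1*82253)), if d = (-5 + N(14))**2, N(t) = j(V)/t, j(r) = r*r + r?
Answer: -10998344/2059475 ≈ -5.3404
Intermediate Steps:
j(r) = r + r**2 (j(r) = r**2 + r = r + r**2)
N(t) = 6/t (N(t) = (2*(1 + 2))/t = (2*3)/t = 6/t)
d = 1024/49 (d = (-5 + 6/14)**2 = (-5 + 6*(1/14))**2 = (-5 + 3/7)**2 = (-32/7)**2 = 1024/49 ≈ 20.898)
(-13485 + 2453*97)/(d + (40202 - 1*82253)) = (-13485 + 2453*97)/(1024/49 + (40202 - 1*82253)) = (-13485 + 237941)/(1024/49 + (40202 - 82253)) = 224456/(1024/49 - 42051) = 224456/(-2059475/49) = 224456*(-49/2059475) = -10998344/2059475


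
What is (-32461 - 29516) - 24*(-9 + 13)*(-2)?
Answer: -61785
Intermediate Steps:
(-32461 - 29516) - 24*(-9 + 13)*(-2) = -61977 - 24*4*(-2) = -61977 - 96*(-2) = -61977 + 192 = -61785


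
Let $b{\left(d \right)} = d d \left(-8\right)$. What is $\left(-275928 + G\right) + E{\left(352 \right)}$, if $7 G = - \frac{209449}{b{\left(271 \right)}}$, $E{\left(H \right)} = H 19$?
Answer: $- \frac{1107302061591}{4112696} \approx -2.6924 \cdot 10^{5}$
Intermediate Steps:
$E{\left(H \right)} = 19 H$
$b{\left(d \right)} = - 8 d^{2}$ ($b{\left(d \right)} = d^{2} \left(-8\right) = - 8 d^{2}$)
$G = \frac{209449}{4112696}$ ($G = \frac{\left(-209449\right) \frac{1}{\left(-8\right) 271^{2}}}{7} = \frac{\left(-209449\right) \frac{1}{\left(-8\right) 73441}}{7} = \frac{\left(-209449\right) \frac{1}{-587528}}{7} = \frac{\left(-209449\right) \left(- \frac{1}{587528}\right)}{7} = \frac{1}{7} \cdot \frac{209449}{587528} = \frac{209449}{4112696} \approx 0.050927$)
$\left(-275928 + G\right) + E{\left(352 \right)} = \left(-275928 + \frac{209449}{4112696}\right) + 19 \cdot 352 = - \frac{1134807772439}{4112696} + 6688 = - \frac{1107302061591}{4112696}$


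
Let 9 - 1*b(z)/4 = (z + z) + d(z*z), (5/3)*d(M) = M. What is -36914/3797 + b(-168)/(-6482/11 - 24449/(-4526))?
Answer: 19118388198762/183955746035 ≈ 103.93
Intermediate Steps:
d(M) = 3*M/5
b(z) = 36 - 8*z - 12*z²/5 (b(z) = 36 - 4*((z + z) + 3*(z*z)/5) = 36 - 4*(2*z + 3*z²/5) = 36 + (-8*z - 12*z²/5) = 36 - 8*z - 12*z²/5)
-36914/3797 + b(-168)/(-6482/11 - 24449/(-4526)) = -36914/3797 + (36 - 8*(-168) - 12/5*(-168)²)/(-6482/11 - 24449/(-4526)) = -36914*1/3797 + (36 + 1344 - 12/5*28224)/(-6482*1/11 - 24449*(-1/4526)) = -36914/3797 + (36 + 1344 - 338688/5)/(-6482/11 + 24449/4526) = -36914/3797 - 331788/(5*(-29068593/49786)) = -36914/3797 - 331788/5*(-49786/29068593) = -36914/3797 + 5506132456/48447655 = 19118388198762/183955746035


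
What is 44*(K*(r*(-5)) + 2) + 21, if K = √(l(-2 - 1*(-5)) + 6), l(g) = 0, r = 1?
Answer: 109 - 220*√6 ≈ -429.89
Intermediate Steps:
K = √6 (K = √(0 + 6) = √6 ≈ 2.4495)
44*(K*(r*(-5)) + 2) + 21 = 44*(√6*(1*(-5)) + 2) + 21 = 44*(√6*(-5) + 2) + 21 = 44*(-5*√6 + 2) + 21 = 44*(2 - 5*√6) + 21 = (88 - 220*√6) + 21 = 109 - 220*√6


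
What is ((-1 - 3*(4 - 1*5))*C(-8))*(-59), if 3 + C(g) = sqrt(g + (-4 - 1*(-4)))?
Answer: 354 - 236*I*sqrt(2) ≈ 354.0 - 333.75*I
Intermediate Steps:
C(g) = -3 + sqrt(g) (C(g) = -3 + sqrt(g + (-4 - 1*(-4))) = -3 + sqrt(g + (-4 + 4)) = -3 + sqrt(g + 0) = -3 + sqrt(g))
((-1 - 3*(4 - 1*5))*C(-8))*(-59) = ((-1 - 3*(4 - 1*5))*(-3 + sqrt(-8)))*(-59) = ((-1 - 3*(4 - 5))*(-3 + 2*I*sqrt(2)))*(-59) = ((-1 - 3*(-1))*(-3 + 2*I*sqrt(2)))*(-59) = ((-1 + 3)*(-3 + 2*I*sqrt(2)))*(-59) = (2*(-3 + 2*I*sqrt(2)))*(-59) = (-6 + 4*I*sqrt(2))*(-59) = 354 - 236*I*sqrt(2)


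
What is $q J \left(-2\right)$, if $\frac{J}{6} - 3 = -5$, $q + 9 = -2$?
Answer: $-264$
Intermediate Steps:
$q = -11$ ($q = -9 - 2 = -11$)
$J = -12$ ($J = 18 + 6 \left(-5\right) = 18 - 30 = -12$)
$q J \left(-2\right) = \left(-11\right) \left(-12\right) \left(-2\right) = 132 \left(-2\right) = -264$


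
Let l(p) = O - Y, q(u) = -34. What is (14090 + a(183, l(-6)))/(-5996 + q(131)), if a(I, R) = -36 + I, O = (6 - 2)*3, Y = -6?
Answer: -14237/6030 ≈ -2.3610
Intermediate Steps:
O = 12 (O = 4*3 = 12)
l(p) = 18 (l(p) = 12 - 1*(-6) = 12 + 6 = 18)
(14090 + a(183, l(-6)))/(-5996 + q(131)) = (14090 + (-36 + 183))/(-5996 - 34) = (14090 + 147)/(-6030) = 14237*(-1/6030) = -14237/6030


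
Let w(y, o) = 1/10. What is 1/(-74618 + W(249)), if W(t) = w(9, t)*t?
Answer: -10/745931 ≈ -1.3406e-5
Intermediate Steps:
w(y, o) = ⅒
W(t) = t/10
1/(-74618 + W(249)) = 1/(-74618 + (⅒)*249) = 1/(-74618 + 249/10) = 1/(-745931/10) = -10/745931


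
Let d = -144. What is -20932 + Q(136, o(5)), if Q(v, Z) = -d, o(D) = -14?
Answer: -20788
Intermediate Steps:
Q(v, Z) = 144 (Q(v, Z) = -1*(-144) = 144)
-20932 + Q(136, o(5)) = -20932 + 144 = -20788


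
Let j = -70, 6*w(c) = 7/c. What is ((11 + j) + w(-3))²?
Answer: 1142761/324 ≈ 3527.0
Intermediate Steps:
w(c) = 7/(6*c) (w(c) = (7/c)/6 = 7/(6*c))
((11 + j) + w(-3))² = ((11 - 70) + (7/6)/(-3))² = (-59 + (7/6)*(-⅓))² = (-59 - 7/18)² = (-1069/18)² = 1142761/324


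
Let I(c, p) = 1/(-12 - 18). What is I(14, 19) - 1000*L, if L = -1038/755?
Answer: 6227849/4530 ≈ 1374.8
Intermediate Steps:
I(c, p) = -1/30 (I(c, p) = 1/(-30) = -1/30)
L = -1038/755 (L = -1038*1/755 = -1038/755 ≈ -1.3748)
I(14, 19) - 1000*L = -1/30 - 1000*(-1038/755) = -1/30 + 207600/151 = 6227849/4530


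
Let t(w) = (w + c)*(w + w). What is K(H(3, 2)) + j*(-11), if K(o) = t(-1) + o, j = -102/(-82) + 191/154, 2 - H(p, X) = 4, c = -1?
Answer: -14537/574 ≈ -25.326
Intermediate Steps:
H(p, X) = -2 (H(p, X) = 2 - 1*4 = 2 - 4 = -2)
t(w) = 2*w*(-1 + w) (t(w) = (w - 1)*(w + w) = (-1 + w)*(2*w) = 2*w*(-1 + w))
j = 15685/6314 (j = -102*(-1/82) + 191*(1/154) = 51/41 + 191/154 = 15685/6314 ≈ 2.4842)
K(o) = 4 + o (K(o) = 2*(-1)*(-1 - 1) + o = 2*(-1)*(-2) + o = 4 + o)
K(H(3, 2)) + j*(-11) = (4 - 2) + (15685/6314)*(-11) = 2 - 15685/574 = -14537/574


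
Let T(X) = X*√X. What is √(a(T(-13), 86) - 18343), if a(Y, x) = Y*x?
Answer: √(-18343 - 1118*I*√13) ≈ 14.794 - 136.24*I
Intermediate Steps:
T(X) = X^(3/2)
√(a(T(-13), 86) - 18343) = √((-13)^(3/2)*86 - 18343) = √(-13*I*√13*86 - 18343) = √(-1118*I*√13 - 18343) = √(-18343 - 1118*I*√13)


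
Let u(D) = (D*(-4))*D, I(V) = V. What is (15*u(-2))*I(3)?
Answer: -720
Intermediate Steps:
u(D) = -4*D² (u(D) = (-4*D)*D = -4*D²)
(15*u(-2))*I(3) = (15*(-4*(-2)²))*3 = (15*(-4*4))*3 = (15*(-16))*3 = -240*3 = -720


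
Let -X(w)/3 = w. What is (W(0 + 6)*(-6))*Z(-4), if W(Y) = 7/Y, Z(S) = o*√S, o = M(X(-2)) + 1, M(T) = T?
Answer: -98*I ≈ -98.0*I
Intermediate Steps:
X(w) = -3*w
o = 7 (o = -3*(-2) + 1 = 6 + 1 = 7)
Z(S) = 7*√S
(W(0 + 6)*(-6))*Z(-4) = ((7/(0 + 6))*(-6))*(7*√(-4)) = ((7/6)*(-6))*(7*(2*I)) = ((7*(⅙))*(-6))*(14*I) = ((7/6)*(-6))*(14*I) = -98*I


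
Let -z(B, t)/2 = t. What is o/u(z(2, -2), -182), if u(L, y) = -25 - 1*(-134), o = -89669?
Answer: -89669/109 ≈ -822.65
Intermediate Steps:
z(B, t) = -2*t
u(L, y) = 109 (u(L, y) = -25 + 134 = 109)
o/u(z(2, -2), -182) = -89669/109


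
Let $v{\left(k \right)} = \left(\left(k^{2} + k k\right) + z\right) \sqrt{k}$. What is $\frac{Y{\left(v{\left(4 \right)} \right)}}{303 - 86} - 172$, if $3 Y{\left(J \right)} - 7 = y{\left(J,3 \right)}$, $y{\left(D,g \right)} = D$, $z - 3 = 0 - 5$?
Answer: $- \frac{111905}{651} \approx -171.9$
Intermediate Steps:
$z = -2$ ($z = 3 + \left(0 - 5\right) = 3 - 5 = -2$)
$v{\left(k \right)} = \sqrt{k} \left(-2 + 2 k^{2}\right)$ ($v{\left(k \right)} = \left(\left(k^{2} + k k\right) - 2\right) \sqrt{k} = \left(\left(k^{2} + k^{2}\right) - 2\right) \sqrt{k} = \left(2 k^{2} - 2\right) \sqrt{k} = \left(-2 + 2 k^{2}\right) \sqrt{k} = \sqrt{k} \left(-2 + 2 k^{2}\right)$)
$Y{\left(J \right)} = \frac{7}{3} + \frac{J}{3}$
$\frac{Y{\left(v{\left(4 \right)} \right)}}{303 - 86} - 172 = \frac{\frac{7}{3} + \frac{2 \sqrt{4} \left(-1 + 4^{2}\right)}{3}}{303 - 86} - 172 = \frac{\frac{7}{3} + \frac{2 \cdot 2 \left(-1 + 16\right)}{3}}{217} - 172 = \frac{\frac{7}{3} + \frac{2 \cdot 2 \cdot 15}{3}}{217} - 172 = \frac{\frac{7}{3} + \frac{1}{3} \cdot 60}{217} - 172 = \frac{\frac{7}{3} + 20}{217} - 172 = \frac{1}{217} \cdot \frac{67}{3} - 172 = \frac{67}{651} - 172 = - \frac{111905}{651}$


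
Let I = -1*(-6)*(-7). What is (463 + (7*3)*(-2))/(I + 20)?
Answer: -421/22 ≈ -19.136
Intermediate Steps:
I = -42 (I = 6*(-7) = -42)
(463 + (7*3)*(-2))/(I + 20) = (463 + (7*3)*(-2))/(-42 + 20) = (463 + 21*(-2))/(-22) = (463 - 42)*(-1/22) = 421*(-1/22) = -421/22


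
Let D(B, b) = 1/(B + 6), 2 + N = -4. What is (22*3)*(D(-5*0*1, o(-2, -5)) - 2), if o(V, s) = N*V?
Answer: -121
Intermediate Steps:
N = -6 (N = -2 - 4 = -6)
o(V, s) = -6*V
D(B, b) = 1/(6 + B)
(22*3)*(D(-5*0*1, o(-2, -5)) - 2) = (22*3)*(1/(6 - 5*0*1) - 2) = 66*(1/(6 + 0*1) - 2) = 66*(1/(6 + 0) - 2) = 66*(1/6 - 2) = 66*(⅙ - 2) = 66*(-11/6) = -121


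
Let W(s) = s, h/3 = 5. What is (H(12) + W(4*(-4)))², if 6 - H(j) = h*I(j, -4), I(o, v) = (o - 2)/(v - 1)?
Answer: 400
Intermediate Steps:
h = 15 (h = 3*5 = 15)
I(o, v) = (-2 + o)/(-1 + v)
H(j) = 3*j (H(j) = 6 - 15*(-2 + j)/(-1 - 4) = 6 - 15*(-2 + j)/(-5) = 6 - 15*(-(-2 + j)/5) = 6 - 15*(⅖ - j/5) = 6 - (6 - 3*j) = 6 + (-6 + 3*j) = 3*j)
(H(12) + W(4*(-4)))² = (3*12 + 4*(-4))² = (36 - 16)² = 20² = 400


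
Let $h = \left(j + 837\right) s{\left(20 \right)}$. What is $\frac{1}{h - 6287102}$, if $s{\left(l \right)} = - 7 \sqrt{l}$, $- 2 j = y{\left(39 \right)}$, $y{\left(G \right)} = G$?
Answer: $- \frac{6287102}{39526996618279} + \frac{11445 \sqrt{5}}{39526996618279} \approx -1.5841 \cdot 10^{-7}$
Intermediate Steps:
$j = - \frac{39}{2}$ ($j = \left(- \frac{1}{2}\right) 39 = - \frac{39}{2} \approx -19.5$)
$h = - 11445 \sqrt{5}$ ($h = \left(- \frac{39}{2} + 837\right) \left(- 7 \sqrt{20}\right) = \frac{1635 \left(- 7 \cdot 2 \sqrt{5}\right)}{2} = \frac{1635 \left(- 14 \sqrt{5}\right)}{2} = - 11445 \sqrt{5} \approx -25592.0$)
$\frac{1}{h - 6287102} = \frac{1}{- 11445 \sqrt{5} - 6287102} = \frac{1}{-6287102 - 11445 \sqrt{5}}$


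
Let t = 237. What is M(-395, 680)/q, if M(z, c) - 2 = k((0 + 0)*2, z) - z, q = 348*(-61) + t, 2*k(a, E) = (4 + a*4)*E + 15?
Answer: 257/13994 ≈ 0.018365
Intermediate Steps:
k(a, E) = 15/2 + E*(4 + 4*a)/2 (k(a, E) = ((4 + a*4)*E + 15)/2 = ((4 + 4*a)*E + 15)/2 = (E*(4 + 4*a) + 15)/2 = (15 + E*(4 + 4*a))/2 = 15/2 + E*(4 + 4*a)/2)
q = -20991 (q = 348*(-61) + 237 = -21228 + 237 = -20991)
M(z, c) = 19/2 + z (M(z, c) = 2 + ((15/2 + 2*z + 2*z*((0 + 0)*2)) - z) = 2 + ((15/2 + 2*z + 2*z*(0*2)) - z) = 2 + ((15/2 + 2*z + 2*z*0) - z) = 2 + ((15/2 + 2*z + 0) - z) = 2 + ((15/2 + 2*z) - z) = 2 + (15/2 + z) = 19/2 + z)
M(-395, 680)/q = (19/2 - 395)/(-20991) = -771/2*(-1/20991) = 257/13994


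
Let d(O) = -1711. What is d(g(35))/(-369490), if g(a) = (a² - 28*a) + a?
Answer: 1711/369490 ≈ 0.0046307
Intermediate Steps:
g(a) = a² - 27*a
d(g(35))/(-369490) = -1711/(-369490) = -1711*(-1/369490) = 1711/369490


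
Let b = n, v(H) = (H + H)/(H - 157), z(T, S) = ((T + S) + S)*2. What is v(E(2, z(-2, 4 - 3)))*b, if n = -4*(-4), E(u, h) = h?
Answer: 0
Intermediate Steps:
z(T, S) = 2*T + 4*S (z(T, S) = ((S + T) + S)*2 = (T + 2*S)*2 = 2*T + 4*S)
v(H) = 2*H/(-157 + H) (v(H) = (2*H)/(-157 + H) = 2*H/(-157 + H))
n = 16
b = 16
v(E(2, z(-2, 4 - 3)))*b = (2*(2*(-2) + 4*(4 - 3))/(-157 + (2*(-2) + 4*(4 - 3))))*16 = (2*(-4 + 4*1)/(-157 + (-4 + 4*1)))*16 = (2*(-4 + 4)/(-157 + (-4 + 4)))*16 = (2*0/(-157 + 0))*16 = (2*0/(-157))*16 = (2*0*(-1/157))*16 = 0*16 = 0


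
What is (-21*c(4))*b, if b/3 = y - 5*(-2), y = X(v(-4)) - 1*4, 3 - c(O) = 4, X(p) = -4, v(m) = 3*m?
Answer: 126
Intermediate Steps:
c(O) = -1 (c(O) = 3 - 1*4 = 3 - 4 = -1)
y = -8 (y = -4 - 1*4 = -4 - 4 = -8)
b = 6 (b = 3*(-8 - 5*(-2)) = 3*(-8 + 10) = 3*2 = 6)
(-21*c(4))*b = -21*(-1)*6 = 21*6 = 126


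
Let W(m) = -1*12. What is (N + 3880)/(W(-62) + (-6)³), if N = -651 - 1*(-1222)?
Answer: -4451/228 ≈ -19.522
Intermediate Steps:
N = 571 (N = -651 + 1222 = 571)
W(m) = -12
(N + 3880)/(W(-62) + (-6)³) = (571 + 3880)/(-12 + (-6)³) = 4451/(-12 - 216) = 4451/(-228) = 4451*(-1/228) = -4451/228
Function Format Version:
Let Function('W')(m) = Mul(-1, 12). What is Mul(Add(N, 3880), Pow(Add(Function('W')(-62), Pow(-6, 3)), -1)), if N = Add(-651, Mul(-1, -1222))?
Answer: Rational(-4451, 228) ≈ -19.522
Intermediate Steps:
N = 571 (N = Add(-651, 1222) = 571)
Function('W')(m) = -12
Mul(Add(N, 3880), Pow(Add(Function('W')(-62), Pow(-6, 3)), -1)) = Mul(Add(571, 3880), Pow(Add(-12, Pow(-6, 3)), -1)) = Mul(4451, Pow(Add(-12, -216), -1)) = Mul(4451, Pow(-228, -1)) = Mul(4451, Rational(-1, 228)) = Rational(-4451, 228)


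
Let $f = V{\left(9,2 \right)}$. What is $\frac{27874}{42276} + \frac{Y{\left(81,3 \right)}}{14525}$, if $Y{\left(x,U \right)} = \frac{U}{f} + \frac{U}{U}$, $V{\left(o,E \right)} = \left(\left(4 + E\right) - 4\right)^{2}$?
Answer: $\frac{57849119}{87722700} \approx 0.65945$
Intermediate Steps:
$V{\left(o,E \right)} = E^{2}$
$f = 4$ ($f = 2^{2} = 4$)
$Y{\left(x,U \right)} = 1 + \frac{U}{4}$ ($Y{\left(x,U \right)} = \frac{U}{4} + \frac{U}{U} = U \frac{1}{4} + 1 = \frac{U}{4} + 1 = 1 + \frac{U}{4}$)
$\frac{27874}{42276} + \frac{Y{\left(81,3 \right)}}{14525} = \frac{27874}{42276} + \frac{1 + \frac{1}{4} \cdot 3}{14525} = 27874 \cdot \frac{1}{42276} + \left(1 + \frac{3}{4}\right) \frac{1}{14525} = \frac{13937}{21138} + \frac{7}{4} \cdot \frac{1}{14525} = \frac{13937}{21138} + \frac{1}{8300} = \frac{57849119}{87722700}$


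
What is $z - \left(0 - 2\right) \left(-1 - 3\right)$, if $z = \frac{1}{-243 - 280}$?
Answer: $- \frac{4185}{523} \approx -8.0019$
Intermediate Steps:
$z = - \frac{1}{523}$ ($z = \frac{1}{-523} = - \frac{1}{523} \approx -0.001912$)
$z - \left(0 - 2\right) \left(-1 - 3\right) = - \frac{1}{523} - \left(0 - 2\right) \left(-1 - 3\right) = - \frac{1}{523} - \left(0 - 2\right) \left(-4\right) = - \frac{1}{523} - \left(-2\right) \left(-4\right) = - \frac{1}{523} - 8 = - \frac{4185}{523}$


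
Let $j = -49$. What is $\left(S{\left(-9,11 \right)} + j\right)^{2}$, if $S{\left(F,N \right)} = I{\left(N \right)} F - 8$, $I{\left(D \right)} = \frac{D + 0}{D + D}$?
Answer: $\frac{15129}{4} \approx 3782.3$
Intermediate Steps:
$I{\left(D \right)} = \frac{1}{2}$ ($I{\left(D \right)} = \frac{D}{2 D} = D \frac{1}{2 D} = \frac{1}{2}$)
$S{\left(F,N \right)} = -8 + \frac{F}{2}$ ($S{\left(F,N \right)} = \frac{F}{2} - 8 = -8 + \frac{F}{2}$)
$\left(S{\left(-9,11 \right)} + j\right)^{2} = \left(\left(-8 + \frac{1}{2} \left(-9\right)\right) - 49\right)^{2} = \left(\left(-8 - \frac{9}{2}\right) - 49\right)^{2} = \left(- \frac{25}{2} - 49\right)^{2} = \left(- \frac{123}{2}\right)^{2} = \frac{15129}{4}$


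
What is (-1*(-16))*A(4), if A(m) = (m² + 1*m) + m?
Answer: 384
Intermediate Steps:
A(m) = m² + 2*m (A(m) = (m² + m) + m = (m + m²) + m = m² + 2*m)
(-1*(-16))*A(4) = (-1*(-16))*(4*(2 + 4)) = 16*(4*6) = 16*24 = 384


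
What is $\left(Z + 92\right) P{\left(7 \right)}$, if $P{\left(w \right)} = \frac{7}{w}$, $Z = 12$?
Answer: $104$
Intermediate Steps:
$\left(Z + 92\right) P{\left(7 \right)} = \left(12 + 92\right) \frac{7}{7} = 104 \cdot 7 \cdot \frac{1}{7} = 104 \cdot 1 = 104$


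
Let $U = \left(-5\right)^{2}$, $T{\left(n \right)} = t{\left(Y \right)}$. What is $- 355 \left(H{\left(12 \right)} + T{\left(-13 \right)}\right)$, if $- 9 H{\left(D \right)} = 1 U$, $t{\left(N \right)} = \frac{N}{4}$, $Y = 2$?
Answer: $\frac{14555}{18} \approx 808.61$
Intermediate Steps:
$t{\left(N \right)} = \frac{N}{4}$ ($t{\left(N \right)} = N \frac{1}{4} = \frac{N}{4}$)
$T{\left(n \right)} = \frac{1}{2}$ ($T{\left(n \right)} = \frac{1}{4} \cdot 2 = \frac{1}{2}$)
$U = 25$
$H{\left(D \right)} = - \frac{25}{9}$ ($H{\left(D \right)} = - \frac{1 \cdot 25}{9} = \left(- \frac{1}{9}\right) 25 = - \frac{25}{9}$)
$- 355 \left(H{\left(12 \right)} + T{\left(-13 \right)}\right) = - 355 \left(- \frac{25}{9} + \frac{1}{2}\right) = \left(-355\right) \left(- \frac{41}{18}\right) = \frac{14555}{18}$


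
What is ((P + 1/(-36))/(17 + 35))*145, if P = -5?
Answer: -26245/1872 ≈ -14.020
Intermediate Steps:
((P + 1/(-36))/(17 + 35))*145 = ((-5 + 1/(-36))/(17 + 35))*145 = ((-5 - 1/36)/52)*145 = -181/36*1/52*145 = -181/1872*145 = -26245/1872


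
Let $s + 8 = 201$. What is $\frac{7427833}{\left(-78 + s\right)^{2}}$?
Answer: $\frac{7427833}{13225} \approx 561.65$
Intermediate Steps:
$s = 193$ ($s = -8 + 201 = 193$)
$\frac{7427833}{\left(-78 + s\right)^{2}} = \frac{7427833}{\left(-78 + 193\right)^{2}} = \frac{7427833}{115^{2}} = \frac{7427833}{13225}$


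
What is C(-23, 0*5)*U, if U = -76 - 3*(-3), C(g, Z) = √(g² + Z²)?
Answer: -1541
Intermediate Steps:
C(g, Z) = √(Z² + g²)
U = -67 (U = -76 - 1*(-9) = -76 + 9 = -67)
C(-23, 0*5)*U = √((0*5)² + (-23)²)*(-67) = √(0² + 529)*(-67) = √(0 + 529)*(-67) = √529*(-67) = 23*(-67) = -1541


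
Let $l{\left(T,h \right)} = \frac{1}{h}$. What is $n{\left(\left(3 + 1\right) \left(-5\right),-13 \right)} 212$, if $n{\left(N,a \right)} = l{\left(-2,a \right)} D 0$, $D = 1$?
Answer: $0$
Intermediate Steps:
$n{\left(N,a \right)} = 0$ ($n{\left(N,a \right)} = \frac{1}{a} 1 \cdot 0 = \frac{1}{a} 0 = 0$)
$n{\left(\left(3 + 1\right) \left(-5\right),-13 \right)} 212 = 0 \cdot 212 = 0$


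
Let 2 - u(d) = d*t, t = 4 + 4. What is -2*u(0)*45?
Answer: -180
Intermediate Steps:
t = 8
u(d) = 2 - 8*d (u(d) = 2 - d*8 = 2 - 8*d)
-2*u(0)*45 = -2*(2 - 8*0)*45 = -2*(2 + 0)*45 = -2*2*45 = -4*45 = -180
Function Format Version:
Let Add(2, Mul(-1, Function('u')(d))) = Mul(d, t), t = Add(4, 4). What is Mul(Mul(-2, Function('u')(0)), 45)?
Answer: -180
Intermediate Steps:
t = 8
Function('u')(d) = Add(2, Mul(-8, d)) (Function('u')(d) = Add(2, Mul(-1, Mul(d, 8))) = Add(2, Mul(-1, Mul(8, d))) = Add(2, Mul(-8, d)))
Mul(Mul(-2, Function('u')(0)), 45) = Mul(Mul(-2, Add(2, Mul(-8, 0))), 45) = Mul(Mul(-2, Add(2, 0)), 45) = Mul(Mul(-2, 2), 45) = Mul(-4, 45) = -180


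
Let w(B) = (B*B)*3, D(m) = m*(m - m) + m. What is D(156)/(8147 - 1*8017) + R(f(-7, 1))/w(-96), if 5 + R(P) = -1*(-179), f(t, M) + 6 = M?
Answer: 27793/23040 ≈ 1.2063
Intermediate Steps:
f(t, M) = -6 + M
D(m) = m (D(m) = m*0 + m = 0 + m = m)
R(P) = 174 (R(P) = -5 - 1*(-179) = -5 + 179 = 174)
w(B) = 3*B² (w(B) = B²*3 = 3*B²)
D(156)/(8147 - 1*8017) + R(f(-7, 1))/w(-96) = 156/(8147 - 1*8017) + 174/((3*(-96)²)) = 156/(8147 - 8017) + 174/((3*9216)) = 156/130 + 174/27648 = 156*(1/130) + 174*(1/27648) = 6/5 + 29/4608 = 27793/23040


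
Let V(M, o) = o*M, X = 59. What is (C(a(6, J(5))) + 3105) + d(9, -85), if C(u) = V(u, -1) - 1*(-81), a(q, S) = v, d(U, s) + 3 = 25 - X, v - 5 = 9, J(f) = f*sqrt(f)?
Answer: 3135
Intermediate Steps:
J(f) = f**(3/2)
v = 14 (v = 5 + 9 = 14)
d(U, s) = -37 (d(U, s) = -3 + (25 - 1*59) = -3 + (25 - 59) = -3 - 34 = -37)
a(q, S) = 14
V(M, o) = M*o
C(u) = 81 - u (C(u) = u*(-1) - 1*(-81) = -u + 81 = 81 - u)
(C(a(6, J(5))) + 3105) + d(9, -85) = ((81 - 1*14) + 3105) - 37 = ((81 - 14) + 3105) - 37 = (67 + 3105) - 37 = 3172 - 37 = 3135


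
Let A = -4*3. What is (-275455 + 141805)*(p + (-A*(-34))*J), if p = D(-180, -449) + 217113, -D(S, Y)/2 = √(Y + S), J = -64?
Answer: -32507021250 + 267300*I*√629 ≈ -3.2507e+10 + 6.7038e+6*I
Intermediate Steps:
D(S, Y) = -2*√(S + Y) (D(S, Y) = -2*√(Y + S) = -2*√(S + Y))
p = 217113 - 2*I*√629 (p = -2*√(-180 - 449) + 217113 = -2*I*√629 + 217113 = 217113 - 2*I*√629 ≈ 2.1711e+5 - 50.16*I)
A = -12
(-275455 + 141805)*(p + (-A*(-34))*J) = (-275455 + 141805)*((217113 - 2*I*√629) + (-1*(-12)*(-34))*(-64)) = -133650*((217113 - 2*I*√629) + (12*(-34))*(-64)) = -133650*((217113 - 2*I*√629) - 408*(-64)) = -133650*((217113 - 2*I*√629) + 26112) = -133650*(243225 - 2*I*√629) = -32507021250 + 267300*I*√629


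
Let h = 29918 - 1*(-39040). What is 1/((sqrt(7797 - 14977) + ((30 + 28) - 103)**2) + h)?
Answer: 70983/5038593469 - 2*I*sqrt(1795)/5038593469 ≈ 1.4088e-5 - 1.6817e-8*I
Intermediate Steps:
h = 68958 (h = 29918 + 39040 = 68958)
1/((sqrt(7797 - 14977) + ((30 + 28) - 103)**2) + h) = 1/((sqrt(7797 - 14977) + ((30 + 28) - 103)**2) + 68958) = 1/((sqrt(-7180) + (58 - 103)**2) + 68958) = 1/((2*I*sqrt(1795) + (-45)**2) + 68958) = 1/((2*I*sqrt(1795) + 2025) + 68958) = 1/((2025 + 2*I*sqrt(1795)) + 68958) = 1/(70983 + 2*I*sqrt(1795))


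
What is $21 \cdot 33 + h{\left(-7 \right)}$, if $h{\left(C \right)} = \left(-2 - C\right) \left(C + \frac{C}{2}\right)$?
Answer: $\frac{1281}{2} \approx 640.5$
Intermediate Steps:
$h{\left(C \right)} = \frac{3 C \left(-2 - C\right)}{2}$ ($h{\left(C \right)} = \left(-2 - C\right) \left(C + C \frac{1}{2}\right) = \left(-2 - C\right) \left(C + \frac{C}{2}\right) = \left(-2 - C\right) \frac{3 C}{2} = \frac{3 C \left(-2 - C\right)}{2}$)
$21 \cdot 33 + h{\left(-7 \right)} = 21 \cdot 33 - - \frac{21 \left(2 - 7\right)}{2} = 693 - \left(- \frac{21}{2}\right) \left(-5\right) = 693 - \frac{105}{2} = \frac{1281}{2}$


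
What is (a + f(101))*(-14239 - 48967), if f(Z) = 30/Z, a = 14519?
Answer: -92688375494/101 ≈ -9.1771e+8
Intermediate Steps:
(a + f(101))*(-14239 - 48967) = (14519 + 30/101)*(-14239 - 48967) = (14519 + 30*(1/101))*(-63206) = (14519 + 30/101)*(-63206) = (1466449/101)*(-63206) = -92688375494/101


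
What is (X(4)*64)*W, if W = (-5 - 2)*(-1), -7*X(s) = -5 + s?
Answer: 64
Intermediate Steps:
X(s) = 5/7 - s/7 (X(s) = -(-5 + s)/7 = 5/7 - s/7)
W = 7 (W = -7*(-1) = 7)
(X(4)*64)*W = ((5/7 - ⅐*4)*64)*7 = ((5/7 - 4/7)*64)*7 = ((⅐)*64)*7 = (64/7)*7 = 64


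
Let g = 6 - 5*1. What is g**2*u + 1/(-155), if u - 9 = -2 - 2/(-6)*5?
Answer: 4027/465 ≈ 8.6602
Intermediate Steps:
g = 1 (g = 6 - 5 = 1)
u = 26/3 (u = 9 + (-2 - 2/(-6)*5) = 9 + (-2 - 2*(-1/6)*5) = 9 + (-2 + (1/3)*5) = 9 + (-2 + 5/3) = 9 - 1/3 = 26/3 ≈ 8.6667)
g**2*u + 1/(-155) = 1**2*(26/3) + 1/(-155) = 1*(26/3) - 1/155 = 26/3 - 1/155 = 4027/465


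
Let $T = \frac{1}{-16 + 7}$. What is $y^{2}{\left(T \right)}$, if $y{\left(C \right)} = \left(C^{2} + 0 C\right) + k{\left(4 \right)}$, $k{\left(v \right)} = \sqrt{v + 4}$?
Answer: $\frac{52489}{6561} + \frac{4 \sqrt{2}}{81} \approx 8.07$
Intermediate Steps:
$k{\left(v \right)} = \sqrt{4 + v}$
$T = - \frac{1}{9}$ ($T = \frac{1}{-9} = - \frac{1}{9} \approx -0.11111$)
$y{\left(C \right)} = C^{2} + 2 \sqrt{2}$ ($y{\left(C \right)} = \left(C^{2} + 0 C\right) + \sqrt{4 + 4} = \left(C^{2} + 0\right) + \sqrt{8} = C^{2} + 2 \sqrt{2}$)
$y^{2}{\left(T \right)} = \left(\left(- \frac{1}{9}\right)^{2} + 2 \sqrt{2}\right)^{2} = \left(\frac{1}{81} + 2 \sqrt{2}\right)^{2}$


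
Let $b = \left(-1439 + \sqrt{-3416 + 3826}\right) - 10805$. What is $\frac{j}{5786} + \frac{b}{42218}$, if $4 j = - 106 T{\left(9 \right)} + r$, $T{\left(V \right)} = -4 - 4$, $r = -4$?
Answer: $- \frac{255933}{1009394} + \frac{\sqrt{410}}{42218} \approx -0.25307$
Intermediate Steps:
$T{\left(V \right)} = -8$
$j = 211$ ($j = \frac{\left(-106\right) \left(-8\right) - 4}{4} = \frac{848 - 4}{4} = \frac{1}{4} \cdot 844 = 211$)
$b = -12244 + \sqrt{410}$ ($b = \left(-1439 + \sqrt{410}\right) - 10805 = -12244 + \sqrt{410} \approx -12224.0$)
$\frac{j}{5786} + \frac{b}{42218} = \frac{211}{5786} + \frac{-12244 + \sqrt{410}}{42218} = 211 \cdot \frac{1}{5786} + \left(-12244 + \sqrt{410}\right) \frac{1}{42218} = \frac{211}{5786} - \left(\frac{6122}{21109} - \frac{\sqrt{410}}{42218}\right) = - \frac{255933}{1009394} + \frac{\sqrt{410}}{42218}$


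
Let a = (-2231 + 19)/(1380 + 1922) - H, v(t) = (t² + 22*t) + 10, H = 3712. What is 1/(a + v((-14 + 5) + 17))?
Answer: -1651/5716868 ≈ -0.00028879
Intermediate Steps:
v(t) = 10 + t² + 22*t
a = -6129618/1651 (a = (-2231 + 19)/(1380 + 1922) - 1*3712 = -2212/3302 - 3712 = -2212*1/3302 - 3712 = -1106/1651 - 3712 = -6129618/1651 ≈ -3712.7)
1/(a + v((-14 + 5) + 17)) = 1/(-6129618/1651 + (10 + ((-14 + 5) + 17)² + 22*((-14 + 5) + 17))) = 1/(-6129618/1651 + (10 + (-9 + 17)² + 22*(-9 + 17))) = 1/(-6129618/1651 + (10 + 8² + 22*8)) = 1/(-6129618/1651 + (10 + 64 + 176)) = 1/(-6129618/1651 + 250) = 1/(-5716868/1651) = -1651/5716868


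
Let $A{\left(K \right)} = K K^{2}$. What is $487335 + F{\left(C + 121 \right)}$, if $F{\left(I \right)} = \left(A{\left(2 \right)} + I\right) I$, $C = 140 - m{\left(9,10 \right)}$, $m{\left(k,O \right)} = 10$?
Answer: $552344$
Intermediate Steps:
$C = 130$ ($C = 140 - 10 = 130$)
$A{\left(K \right)} = K^{3}$
$F{\left(I \right)} = I \left(8 + I\right)$ ($F{\left(I \right)} = \left(2^{3} + I\right) I = \left(8 + I\right) I = I \left(8 + I\right)$)
$487335 + F{\left(C + 121 \right)} = 487335 + \left(130 + 121\right) \left(8 + \left(130 + 121\right)\right) = 487335 + 251 \left(8 + 251\right) = 487335 + 251 \cdot 259 = 487335 + 65009 = 552344$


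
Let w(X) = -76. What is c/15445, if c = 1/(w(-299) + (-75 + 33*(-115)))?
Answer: -1/60945970 ≈ -1.6408e-8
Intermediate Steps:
c = -1/3946 (c = 1/(-76 + (-75 + 33*(-115))) = 1/(-76 + (-75 - 3795)) = 1/(-76 - 3870) = 1/(-3946) = -1/3946 ≈ -0.00025342)
c/15445 = -1/3946/15445 = -1/3946*1/15445 = -1/60945970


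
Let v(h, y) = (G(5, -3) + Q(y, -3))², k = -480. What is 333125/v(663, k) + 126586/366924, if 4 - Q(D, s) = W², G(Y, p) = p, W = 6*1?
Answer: 2447732507/8989638 ≈ 272.28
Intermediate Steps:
W = 6
Q(D, s) = -32 (Q(D, s) = 4 - 1*6² = 4 - 1*36 = 4 - 36 = -32)
v(h, y) = 1225 (v(h, y) = (-3 - 32)² = (-35)² = 1225)
333125/v(663, k) + 126586/366924 = 333125/1225 + 126586/366924 = 333125*(1/1225) + 126586*(1/366924) = 13325/49 + 63293/183462 = 2447732507/8989638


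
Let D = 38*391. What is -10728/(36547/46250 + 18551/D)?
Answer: -204780385000/38916641 ≈ -5262.0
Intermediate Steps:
D = 14858
-10728/(36547/46250 + 18551/D) = -10728/(36547/46250 + 18551/14858) = -10728/350249769/171795625 = -10728*171795625/350249769 = -204780385000/38916641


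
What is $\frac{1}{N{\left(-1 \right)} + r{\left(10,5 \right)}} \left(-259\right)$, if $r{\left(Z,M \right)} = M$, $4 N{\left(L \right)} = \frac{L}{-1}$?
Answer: $- \frac{148}{3} \approx -49.333$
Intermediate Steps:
$N{\left(L \right)} = - \frac{L}{4}$ ($N{\left(L \right)} = \frac{L \frac{1}{-1}}{4} = \frac{L \left(-1\right)}{4} = \frac{\left(-1\right) L}{4} = - \frac{L}{4}$)
$\frac{1}{N{\left(-1 \right)} + r{\left(10,5 \right)}} \left(-259\right) = \frac{1}{\left(- \frac{1}{4}\right) \left(-1\right) + 5} \left(-259\right) = \frac{1}{\frac{1}{4} + 5} \left(-259\right) = \frac{1}{\frac{21}{4}} \left(-259\right) = \frac{4}{21} \left(-259\right) = - \frac{148}{3}$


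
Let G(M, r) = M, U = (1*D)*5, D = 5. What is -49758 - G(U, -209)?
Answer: -49783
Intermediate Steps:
U = 25 (U = (1*5)*5 = 5*5 = 25)
-49758 - G(U, -209) = -49758 - 1*25 = -49758 - 25 = -49783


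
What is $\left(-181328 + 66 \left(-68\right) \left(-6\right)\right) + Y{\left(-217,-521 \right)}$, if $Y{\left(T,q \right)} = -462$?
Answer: $-154862$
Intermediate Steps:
$\left(-181328 + 66 \left(-68\right) \left(-6\right)\right) + Y{\left(-217,-521 \right)} = \left(-181328 + 66 \left(-68\right) \left(-6\right)\right) - 462 = \left(-181328 - -26928\right) - 462 = \left(-181328 + 26928\right) - 462 = -154400 - 462 = -154862$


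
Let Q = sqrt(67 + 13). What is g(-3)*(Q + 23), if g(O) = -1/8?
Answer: -23/8 - sqrt(5)/2 ≈ -3.9930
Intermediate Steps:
Q = 4*sqrt(5) (Q = sqrt(80) = 4*sqrt(5) ≈ 8.9443)
g(O) = -1/8 (g(O) = -1*1/8 = -1/8)
g(-3)*(Q + 23) = -(4*sqrt(5) + 23)/8 = -(23 + 4*sqrt(5))/8 = -23/8 - sqrt(5)/2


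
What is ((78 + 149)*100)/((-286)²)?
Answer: 5675/20449 ≈ 0.27752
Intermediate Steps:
((78 + 149)*100)/((-286)²) = (227*100)/81796 = 22700*(1/81796) = 5675/20449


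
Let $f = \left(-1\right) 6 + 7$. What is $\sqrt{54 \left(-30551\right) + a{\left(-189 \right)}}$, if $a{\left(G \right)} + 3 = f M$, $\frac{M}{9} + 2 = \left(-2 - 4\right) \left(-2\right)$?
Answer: $i \sqrt{1649667} \approx 1284.4 i$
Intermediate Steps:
$f = 1$ ($f = -6 + 7 = 1$)
$M = 90$ ($M = -18 + 9 \left(-2 - 4\right) \left(-2\right) = -18 + 9 \left(\left(-6\right) \left(-2\right)\right) = -18 + 9 \cdot 12 = -18 + 108 = 90$)
$a{\left(G \right)} = 87$ ($a{\left(G \right)} = -3 + 1 \cdot 90 = -3 + 90 = 87$)
$\sqrt{54 \left(-30551\right) + a{\left(-189 \right)}} = \sqrt{54 \left(-30551\right) + 87} = \sqrt{-1649754 + 87} = \sqrt{-1649667} = i \sqrt{1649667}$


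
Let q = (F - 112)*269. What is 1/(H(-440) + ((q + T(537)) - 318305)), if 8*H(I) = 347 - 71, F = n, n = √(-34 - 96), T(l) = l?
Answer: -1391446/484068120449 - 1076*I*√130/484068120449 ≈ -2.8745e-6 - 2.5344e-8*I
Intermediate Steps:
n = I*√130 (n = √(-130) = I*√130 ≈ 11.402*I)
F = I*√130 ≈ 11.402*I
q = -30128 + 269*I*√130 (q = (I*√130 - 112)*269 = (-112 + I*√130)*269 = -30128 + 269*I*√130 ≈ -30128.0 + 3067.1*I)
H(I) = 69/2 (H(I) = (347 - 71)/8 = (⅛)*276 = 69/2)
1/(H(-440) + ((q + T(537)) - 318305)) = 1/(69/2 + (((-30128 + 269*I*√130) + 537) - 318305)) = 1/(69/2 + ((-29591 + 269*I*√130) - 318305)) = 1/(69/2 + (-347896 + 269*I*√130)) = 1/(-695723/2 + 269*I*√130)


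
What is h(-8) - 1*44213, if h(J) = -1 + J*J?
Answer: -44150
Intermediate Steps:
h(J) = -1 + J**2
h(-8) - 1*44213 = (-1 + (-8)**2) - 1*44213 = (-1 + 64) - 44213 = 63 - 44213 = -44150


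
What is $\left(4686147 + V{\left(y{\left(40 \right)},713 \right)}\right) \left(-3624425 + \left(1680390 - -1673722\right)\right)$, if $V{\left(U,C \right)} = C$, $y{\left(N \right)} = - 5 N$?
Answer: $-1266919187180$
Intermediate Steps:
$\left(4686147 + V{\left(y{\left(40 \right)},713 \right)}\right) \left(-3624425 + \left(1680390 - -1673722\right)\right) = \left(4686147 + 713\right) \left(-3624425 + \left(1680390 - -1673722\right)\right) = 4686860 \left(-3624425 + \left(1680390 + 1673722\right)\right) = 4686860 \left(-3624425 + 3354112\right) = 4686860 \left(-270313\right) = -1266919187180$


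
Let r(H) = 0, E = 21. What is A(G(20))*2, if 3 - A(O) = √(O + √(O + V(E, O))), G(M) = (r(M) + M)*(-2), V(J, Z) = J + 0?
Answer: 6 - 2*√(-40 + I*√19) ≈ 5.3118 - 12.668*I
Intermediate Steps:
V(J, Z) = J
G(M) = -2*M (G(M) = (0 + M)*(-2) = M*(-2) = -2*M)
A(O) = 3 - √(O + √(21 + O)) (A(O) = 3 - √(O + √(O + 21)) = 3 - √(O + √(21 + O)))
A(G(20))*2 = (3 - √(-2*20 + √(21 - 2*20)))*2 = (3 - √(-40 + √(21 - 40)))*2 = (3 - √(-40 + √(-19)))*2 = (3 - √(-40 + I*√19))*2 = 6 - 2*√(-40 + I*√19)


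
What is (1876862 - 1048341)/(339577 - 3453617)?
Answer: -828521/3114040 ≈ -0.26606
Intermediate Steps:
(1876862 - 1048341)/(339577 - 3453617) = 828521/(-3114040) = 828521*(-1/3114040) = -828521/3114040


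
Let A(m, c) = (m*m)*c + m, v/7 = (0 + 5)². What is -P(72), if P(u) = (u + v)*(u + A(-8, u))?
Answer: -1153984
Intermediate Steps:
v = 175 (v = 7*(0 + 5)² = 7*5² = 7*25 = 175)
A(m, c) = m + c*m² (A(m, c) = m²*c + m = c*m² + m = m + c*m²)
P(u) = (-8 + 65*u)*(175 + u) (P(u) = (u + 175)*(u - 8*(1 + u*(-8))) = (175 + u)*(u - 8*(1 - 8*u)) = (175 + u)*(u + (-8 + 64*u)) = (175 + u)*(-8 + 65*u) = (-8 + 65*u)*(175 + u))
-P(72) = -(-1400 + 65*72² + 11367*72) = -(-1400 + 65*5184 + 818424) = -(-1400 + 336960 + 818424) = -1*1153984 = -1153984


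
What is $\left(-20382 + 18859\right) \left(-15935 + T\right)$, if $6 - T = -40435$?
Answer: $-37322638$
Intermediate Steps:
$T = 40441$ ($T = 6 - -40435 = 6 + 40435 = 40441$)
$\left(-20382 + 18859\right) \left(-15935 + T\right) = \left(-20382 + 18859\right) \left(-15935 + 40441\right) = \left(-1523\right) 24506 = -37322638$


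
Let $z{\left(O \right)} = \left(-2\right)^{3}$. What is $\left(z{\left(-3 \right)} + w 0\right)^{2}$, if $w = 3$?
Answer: $64$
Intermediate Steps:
$z{\left(O \right)} = -8$
$\left(z{\left(-3 \right)} + w 0\right)^{2} = \left(-8 + 3 \cdot 0\right)^{2} = \left(-8 + 0\right)^{2} = \left(-8\right)^{2} = 64$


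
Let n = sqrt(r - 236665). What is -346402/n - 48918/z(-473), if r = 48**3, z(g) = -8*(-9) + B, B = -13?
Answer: -48918/59 + 346402*I*sqrt(126073)/126073 ≈ -829.12 + 975.59*I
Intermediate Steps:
z(g) = 59 (z(g) = -8*(-9) - 13 = 72 - 13 = 59)
r = 110592
n = I*sqrt(126073) (n = sqrt(110592 - 236665) = sqrt(-126073) = I*sqrt(126073) ≈ 355.07*I)
-346402/n - 48918/z(-473) = -346402*(-I*sqrt(126073)/126073) - 48918/59 = -(-346402)*I*sqrt(126073)/126073 - 48918*1/59 = 346402*I*sqrt(126073)/126073 - 48918/59 = -48918/59 + 346402*I*sqrt(126073)/126073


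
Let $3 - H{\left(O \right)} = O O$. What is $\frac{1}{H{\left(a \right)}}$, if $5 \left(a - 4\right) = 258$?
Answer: $- \frac{25}{77209} \approx -0.0003238$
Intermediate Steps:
$a = \frac{278}{5}$ ($a = 4 + \frac{1}{5} \cdot 258 = 4 + \frac{258}{5} = \frac{278}{5} \approx 55.6$)
$H{\left(O \right)} = 3 - O^{2}$ ($H{\left(O \right)} = 3 - O O = 3 - O^{2}$)
$\frac{1}{H{\left(a \right)}} = \frac{1}{3 - \left(\frac{278}{5}\right)^{2}} = \frac{1}{3 - \frac{77284}{25}} = \frac{1}{- \frac{77209}{25}} = - \frac{25}{77209}$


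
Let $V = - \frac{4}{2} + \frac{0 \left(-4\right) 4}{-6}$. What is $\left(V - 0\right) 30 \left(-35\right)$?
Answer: $2100$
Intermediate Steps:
$V = -2$ ($V = \left(-4\right) \frac{1}{2} + 0 \cdot 4 \left(- \frac{1}{6}\right) = -2 + 0 \left(- \frac{1}{6}\right) = -2 + 0 = -2$)
$\left(V - 0\right) 30 \left(-35\right) = \left(-2 - 0\right) 30 \left(-35\right) = \left(-2 + 0\right) 30 \left(-35\right) = \left(-2\right) 30 \left(-35\right) = \left(-60\right) \left(-35\right) = 2100$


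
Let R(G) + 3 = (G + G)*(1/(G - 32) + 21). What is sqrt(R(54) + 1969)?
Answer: 2*sqrt(128227)/11 ≈ 65.107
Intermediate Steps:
R(G) = -3 + 2*G*(21 + 1/(-32 + G)) (R(G) = -3 + (G + G)*(1/(G - 32) + 21) = -3 + (2*G)*(1/(-32 + G) + 21) = -3 + (2*G)*(21 + 1/(-32 + G)) = -3 + 2*G*(21 + 1/(-32 + G)))
sqrt(R(54) + 1969) = sqrt((96 - 1345*54 + 42*54**2)/(-32 + 54) + 1969) = sqrt((96 - 72630 + 42*2916)/22 + 1969) = sqrt((96 - 72630 + 122472)/22 + 1969) = sqrt((1/22)*49938 + 1969) = sqrt(24969/11 + 1969) = sqrt(46628/11) = 2*sqrt(128227)/11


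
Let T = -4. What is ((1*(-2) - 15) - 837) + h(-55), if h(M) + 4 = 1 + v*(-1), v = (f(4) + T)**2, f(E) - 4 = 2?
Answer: -861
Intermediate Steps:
f(E) = 6 (f(E) = 4 + 2 = 6)
v = 4 (v = (6 - 4)**2 = 2**2 = 4)
h(M) = -7 (h(M) = -4 + (1 + 4*(-1)) = -4 + (1 - 4) = -4 - 3 = -7)
((1*(-2) - 15) - 837) + h(-55) = ((1*(-2) - 15) - 837) - 7 = ((-2 - 15) - 837) - 7 = (-17 - 837) - 7 = -854 - 7 = -861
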